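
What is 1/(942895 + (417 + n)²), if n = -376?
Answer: 1/944576 ≈ 1.0587e-6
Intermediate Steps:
1/(942895 + (417 + n)²) = 1/(942895 + (417 - 376)²) = 1/(942895 + 41²) = 1/(942895 + 1681) = 1/944576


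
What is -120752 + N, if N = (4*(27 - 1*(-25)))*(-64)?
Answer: -134064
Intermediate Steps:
N = -13312 (N = (4*(27 + 25))*(-64) = (4*52)*(-64) = 208*(-64) = -13312)
-120752 + N = -120752 - 13312 = -134064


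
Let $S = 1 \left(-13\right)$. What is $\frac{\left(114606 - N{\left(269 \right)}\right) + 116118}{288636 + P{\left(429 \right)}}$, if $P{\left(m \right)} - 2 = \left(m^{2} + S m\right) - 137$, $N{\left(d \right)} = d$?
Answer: $\frac{46091}{93393} \approx 0.49352$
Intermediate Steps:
$S = -13$
$P{\left(m \right)} = -135 + m^{2} - 13 m$ ($P{\left(m \right)} = 2 - \left(137 - m^{2} + 13 m\right) = -135 + m^{2} - 13 m$)
$\frac{\left(114606 - N{\left(269 \right)}\right) + 116118}{288636 + P{\left(429 \right)}} = \frac{\left(114606 - 269\right) + 116118}{288636 - \left(5712 - 184041\right)} = \frac{\left(114606 - 269\right) + 116118}{288636 - -178329} = \frac{114337 + 116118}{288636 + 178329} = \frac{230455}{466965} = 230455 \cdot \frac{1}{466965} = \frac{46091}{93393}$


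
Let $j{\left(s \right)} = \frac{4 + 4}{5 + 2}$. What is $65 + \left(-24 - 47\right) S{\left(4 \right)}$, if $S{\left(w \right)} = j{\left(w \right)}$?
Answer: $- \frac{113}{7} \approx -16.143$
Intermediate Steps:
$j{\left(s \right)} = \frac{8}{7}$
$S{\left(w \right)} = \frac{8}{7}$
$65 + \left(-24 - 47\right) S{\left(4 \right)} = 65 + \left(-24 - 47\right) \frac{8}{7} = 65 - \frac{568}{7} = - \frac{113}{7}$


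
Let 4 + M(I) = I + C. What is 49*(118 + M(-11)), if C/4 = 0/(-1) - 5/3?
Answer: 14161/3 ≈ 4720.3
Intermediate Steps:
C = -20/3 (C = 4*(0/(-1) - 5/3) = 4*(0*(-1) - 5*1/3) = 4*(0 - 5/3) = 4*(-5/3) = -20/3 ≈ -6.6667)
M(I) = -32/3 + I (M(I) = -4 + (I - 20/3) = -4 + (-20/3 + I) = -32/3 + I)
49*(118 + M(-11)) = 49*(118 + (-32/3 - 11)) = 49*(118 - 65/3) = 49*(289/3) = 14161/3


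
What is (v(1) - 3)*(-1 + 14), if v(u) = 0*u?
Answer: -39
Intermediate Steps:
v(u) = 0
(v(1) - 3)*(-1 + 14) = (0 - 3)*(-1 + 14) = -3*13 = -39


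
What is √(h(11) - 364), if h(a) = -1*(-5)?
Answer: I*√359 ≈ 18.947*I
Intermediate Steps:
h(a) = 5
√(h(11) - 364) = √(5 - 364) = √(-359) = I*√359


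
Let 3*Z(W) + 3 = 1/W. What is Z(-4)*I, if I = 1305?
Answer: -5655/4 ≈ -1413.8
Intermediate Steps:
Z(W) = -1 + 1/(3*W)
Z(-4)*I = ((⅓ - 1*(-4))/(-4))*1305 = -(⅓ + 4)/4*1305 = -¼*13/3*1305 = -13/12*1305 = -5655/4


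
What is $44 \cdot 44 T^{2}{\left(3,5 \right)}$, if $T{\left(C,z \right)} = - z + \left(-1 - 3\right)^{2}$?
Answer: $234256$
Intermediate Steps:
$T{\left(C,z \right)} = 16 - z$ ($T{\left(C,z \right)} = - z + \left(-4\right)^{2} = - z + 16 = 16 - z$)
$44 \cdot 44 T^{2}{\left(3,5 \right)} = 44 \cdot 44 \left(16 - 5\right)^{2} = 1936 \left(16 - 5\right)^{2} = 1936 \cdot 11^{2} = 1936 \cdot 121 = 234256$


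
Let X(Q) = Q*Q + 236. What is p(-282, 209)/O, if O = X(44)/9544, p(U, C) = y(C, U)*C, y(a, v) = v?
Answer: -46875356/181 ≈ -2.5898e+5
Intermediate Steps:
X(Q) = 236 + Q² (X(Q) = Q² + 236 = 236 + Q²)
p(U, C) = C*U (p(U, C) = U*C = C*U)
O = 543/2386 (O = (236 + 44²)/9544 = (236 + 1936)*(1/9544) = 2172*(1/9544) = 543/2386 ≈ 0.22758)
p(-282, 209)/O = (209*(-282))/(543/2386) = -58938*2386/543 = -46875356/181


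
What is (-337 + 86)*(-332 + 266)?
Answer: 16566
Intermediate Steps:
(-337 + 86)*(-332 + 266) = -251*(-66) = 16566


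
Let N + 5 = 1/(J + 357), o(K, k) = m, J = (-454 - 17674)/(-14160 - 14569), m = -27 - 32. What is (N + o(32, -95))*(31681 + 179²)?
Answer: -41899232119910/10274381 ≈ -4.0780e+6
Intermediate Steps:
m = -59
J = 18128/28729 (J = -18128/(-28729) = -18128*(-1/28729) = 18128/28729 ≈ 0.63100)
o(K, k) = -59
N = -51343176/10274381 (N = -5 + 1/(18128/28729 + 357) = -5 + 1/(10274381/28729) = -5 + 28729/10274381 = -51343176/10274381 ≈ -4.9972)
(N + o(32, -95))*(31681 + 179²) = (-51343176/10274381 - 59)*(31681 + 179²) = -657531655*(31681 + 32041)/10274381 = -657531655/10274381*63722 = -41899232119910/10274381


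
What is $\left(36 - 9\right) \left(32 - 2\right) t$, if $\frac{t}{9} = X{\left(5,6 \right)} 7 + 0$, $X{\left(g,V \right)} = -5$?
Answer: $-255150$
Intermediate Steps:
$t = -315$ ($t = 9 \left(\left(-5\right) 7 + 0\right) = 9 \left(-35 + 0\right) = 9 \left(-35\right) = -315$)
$\left(36 - 9\right) \left(32 - 2\right) t = \left(36 - 9\right) \left(32 - 2\right) \left(-315\right) = 27 \cdot 30 \left(-315\right) = 810 \left(-315\right) = -255150$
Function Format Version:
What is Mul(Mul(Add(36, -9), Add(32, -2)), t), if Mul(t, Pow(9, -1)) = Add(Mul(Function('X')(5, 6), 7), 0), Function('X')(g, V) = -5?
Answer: -255150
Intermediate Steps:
t = -315 (t = Mul(9, Add(Mul(-5, 7), 0)) = Mul(9, Add(-35, 0)) = Mul(9, -35) = -315)
Mul(Mul(Add(36, -9), Add(32, -2)), t) = Mul(Mul(Add(36, -9), Add(32, -2)), -315) = Mul(Mul(27, 30), -315) = Mul(810, -315) = -255150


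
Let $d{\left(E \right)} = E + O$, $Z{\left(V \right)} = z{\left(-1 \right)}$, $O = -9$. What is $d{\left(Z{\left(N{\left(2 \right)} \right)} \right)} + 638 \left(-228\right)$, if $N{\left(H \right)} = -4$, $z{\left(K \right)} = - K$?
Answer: $-145472$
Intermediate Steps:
$Z{\left(V \right)} = 1$ ($Z{\left(V \right)} = \left(-1\right) \left(-1\right) = 1$)
$d{\left(E \right)} = -9 + E$ ($d{\left(E \right)} = E - 9 = -9 + E$)
$d{\left(Z{\left(N{\left(2 \right)} \right)} \right)} + 638 \left(-228\right) = \left(-9 + 1\right) + 638 \left(-228\right) = -8 - 145464 = -145472$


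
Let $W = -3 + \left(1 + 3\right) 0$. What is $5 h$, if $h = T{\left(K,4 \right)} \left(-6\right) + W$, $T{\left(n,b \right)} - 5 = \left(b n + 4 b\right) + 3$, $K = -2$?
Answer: $-495$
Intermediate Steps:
$T{\left(n,b \right)} = 8 + 4 b + b n$ ($T{\left(n,b \right)} = 5 + \left(\left(b n + 4 b\right) + 3\right) = 5 + \left(\left(4 b + b n\right) + 3\right) = 5 + \left(3 + 4 b + b n\right) = 8 + 4 b + b n$)
$W = -3$ ($W = -3 + 4 \cdot 0 = -3 + 0 = -3$)
$h = -99$ ($h = \left(8 + 4 \cdot 4 + 4 \left(-2\right)\right) \left(-6\right) - 3 = \left(8 + 16 - 8\right) \left(-6\right) - 3 = 16 \left(-6\right) - 3 = -96 - 3 = -99$)
$5 h = 5 \left(-99\right) = -495$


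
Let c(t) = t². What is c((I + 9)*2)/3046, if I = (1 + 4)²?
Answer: 2312/1523 ≈ 1.5181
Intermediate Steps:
I = 25 (I = 5² = 25)
c((I + 9)*2)/3046 = ((25 + 9)*2)²/3046 = (34*2)²*(1/3046) = 68²*(1/3046) = 4624*(1/3046) = 2312/1523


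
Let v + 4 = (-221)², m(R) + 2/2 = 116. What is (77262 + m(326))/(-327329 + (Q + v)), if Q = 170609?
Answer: -77377/107883 ≈ -0.71723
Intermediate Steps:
m(R) = 115 (m(R) = -1 + 116 = 115)
v = 48837 (v = -4 + (-221)² = -4 + 48841 = 48837)
(77262 + m(326))/(-327329 + (Q + v)) = (77262 + 115)/(-327329 + (170609 + 48837)) = 77377/(-327329 + 219446) = 77377/(-107883) = 77377*(-1/107883) = -77377/107883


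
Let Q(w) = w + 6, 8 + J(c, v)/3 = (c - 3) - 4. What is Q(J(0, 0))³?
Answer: -59319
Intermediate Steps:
J(c, v) = -45 + 3*c (J(c, v) = -24 + 3*((c - 3) - 4) = -24 + 3*((-3 + c) - 4) = -24 + 3*(-7 + c) = -24 + (-21 + 3*c) = -45 + 3*c)
Q(w) = 6 + w
Q(J(0, 0))³ = (6 + (-45 + 3*0))³ = (6 + (-45 + 0))³ = (6 - 45)³ = (-39)³ = -59319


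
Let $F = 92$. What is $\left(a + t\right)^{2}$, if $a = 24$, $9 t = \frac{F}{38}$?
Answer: $\frac{17222500}{29241} \approx 588.98$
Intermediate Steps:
$t = \frac{46}{171}$ ($t = \frac{92 \cdot \frac{1}{38}}{9} = \frac{1}{9} \cdot \frac{46}{19} = \frac{46}{171} \approx 0.26901$)
$\left(a + t\right)^{2} = \left(24 + \frac{46}{171}\right)^{2} = \left(\frac{4150}{171}\right)^{2} = \frac{17222500}{29241}$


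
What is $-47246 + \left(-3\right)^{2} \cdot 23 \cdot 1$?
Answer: $-47039$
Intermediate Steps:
$-47246 + \left(-3\right)^{2} \cdot 23 \cdot 1 = -47246 + 9 \cdot 23 \cdot 1 = -47246 + 207 \cdot 1 = -47246 + 207 = -47039$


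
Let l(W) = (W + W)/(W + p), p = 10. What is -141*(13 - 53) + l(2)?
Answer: 16921/3 ≈ 5640.3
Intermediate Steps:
l(W) = 2*W/(10 + W) (l(W) = (W + W)/(W + 10) = (2*W)/(10 + W) = 2*W/(10 + W))
-141*(13 - 53) + l(2) = -141*(13 - 53) + 2*2/(10 + 2) = -141*(-40) + 2*2/12 = 5640 + 2*2*(1/12) = 5640 + ⅓ = 16921/3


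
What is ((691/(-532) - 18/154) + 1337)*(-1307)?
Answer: -10215301573/5852 ≈ -1.7456e+6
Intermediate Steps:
((691/(-532) - 18/154) + 1337)*(-1307) = ((691*(-1/532) - 18*1/154) + 1337)*(-1307) = ((-691/532 - 9/77) + 1337)*(-1307) = (-8285/5852 + 1337)*(-1307) = (7815839/5852)*(-1307) = -10215301573/5852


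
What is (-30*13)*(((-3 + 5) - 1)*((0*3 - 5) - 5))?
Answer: 3900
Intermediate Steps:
(-30*13)*(((-3 + 5) - 1)*((0*3 - 5) - 5)) = -390*(2 - 1)*((0 - 5) - 5) = -390*(-5 - 5) = -390*(-10) = 3900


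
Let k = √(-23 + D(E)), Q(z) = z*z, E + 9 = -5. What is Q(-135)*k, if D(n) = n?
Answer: 18225*I*√37 ≈ 1.1086e+5*I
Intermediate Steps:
E = -14 (E = -9 - 5 = -14)
Q(z) = z²
k = I*√37 (k = √(-23 - 14) = √(-37) = I*√37 ≈ 6.0828*I)
Q(-135)*k = (-135)²*(I*√37) = 18225*(I*√37) = 18225*I*√37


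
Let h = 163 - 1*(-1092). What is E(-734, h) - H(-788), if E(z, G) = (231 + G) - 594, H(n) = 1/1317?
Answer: 1174763/1317 ≈ 892.00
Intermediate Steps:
h = 1255 (h = 163 + 1092 = 1255)
H(n) = 1/1317
E(z, G) = -363 + G
E(-734, h) - H(-788) = (-363 + 1255) - 1*1/1317 = 892 - 1/1317 = 1174763/1317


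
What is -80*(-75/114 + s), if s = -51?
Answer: 78520/19 ≈ 4132.6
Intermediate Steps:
-80*(-75/114 + s) = -80*(-75/114 - 51) = -80*(-75*1/114 - 51) = -80*(-25/38 - 51) = -80*(-1963/38) = 78520/19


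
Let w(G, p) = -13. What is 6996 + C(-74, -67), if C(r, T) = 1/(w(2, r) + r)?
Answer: 608651/87 ≈ 6996.0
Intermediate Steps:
C(r, T) = 1/(-13 + r)
6996 + C(-74, -67) = 6996 + 1/(-13 - 74) = 6996 + 1/(-87) = 6996 - 1/87 = 608651/87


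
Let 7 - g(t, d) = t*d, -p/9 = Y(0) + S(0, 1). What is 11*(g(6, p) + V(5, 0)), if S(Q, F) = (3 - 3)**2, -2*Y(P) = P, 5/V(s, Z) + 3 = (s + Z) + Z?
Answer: 209/2 ≈ 104.50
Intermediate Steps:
V(s, Z) = 5/(-3 + s + 2*Z) (V(s, Z) = 5/(-3 + ((s + Z) + Z)) = 5/(-3 + ((Z + s) + Z)) = 5/(-3 + (s + 2*Z)) = 5/(-3 + s + 2*Z))
Y(P) = -P/2
S(Q, F) = 0 (S(Q, F) = 0**2 = 0)
p = 0 (p = -9*(-1/2*0 + 0) = -9*(0 + 0) = -9*0 = 0)
g(t, d) = 7 - d*t (g(t, d) = 7 - t*d = 7 - d*t)
11*(g(6, p) + V(5, 0)) = 11*((7 - 1*0*6) + 5/(-3 + 5 + 2*0)) = 11*((7 + 0) + 5/(-3 + 5 + 0)) = 11*(7 + 5/2) = 11*(19/2) = 209/2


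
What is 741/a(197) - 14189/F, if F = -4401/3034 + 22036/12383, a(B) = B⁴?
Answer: -114699124439512655431/2659332988777903 ≈ -43131.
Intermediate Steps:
F = 1765663/5367146 (F = -4401*1/3034 + 22036*(1/12383) = -4401/3034 + 3148/1769 = 1765663/5367146 ≈ 0.32898)
741/a(197) - 14189/F = 741/(197⁴) - 14189/1765663/5367146 = 741/1506138481 - 14189*5367146/1765663 = 741*(1/1506138481) - 76154434594/1765663 = 741/1506138481 - 76154434594/1765663 = -114699124439512655431/2659332988777903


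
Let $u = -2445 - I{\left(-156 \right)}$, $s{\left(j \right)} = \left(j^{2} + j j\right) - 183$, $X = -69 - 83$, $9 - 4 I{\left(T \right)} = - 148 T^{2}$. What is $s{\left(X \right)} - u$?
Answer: $\frac{3795617}{4} \approx 9.489 \cdot 10^{5}$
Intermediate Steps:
$I{\left(T \right)} = \frac{9}{4} + 37 T^{2}$ ($I{\left(T \right)} = \frac{9}{4} - \frac{\left(-148\right) T^{2}}{4} = \frac{9}{4} + 37 T^{2}$)
$X = -152$ ($X = -69 - 83 = -152$)
$s{\left(j \right)} = -183 + 2 j^{2}$ ($s{\left(j \right)} = \left(j^{2} + j^{2}\right) - 183 = 2 j^{2} - 183 = -183 + 2 j^{2}$)
$u = - \frac{3611517}{4}$ ($u = -2445 - \left(\frac{9}{4} + 37 \left(-156\right)^{2}\right) = -2445 - \left(\frac{9}{4} + 37 \cdot 24336\right) = -2445 - \left(\frac{9}{4} + 900432\right) = -2445 - \frac{3601737}{4} = - \frac{3611517}{4} \approx -9.0288 \cdot 10^{5}$)
$s{\left(X \right)} - u = \left(-183 + 2 \left(-152\right)^{2}\right) - - \frac{3611517}{4} = \left(-183 + 2 \cdot 23104\right) + \frac{3611517}{4} = \left(-183 + 46208\right) + \frac{3611517}{4} = 46025 + \frac{3611517}{4} = \frac{3795617}{4}$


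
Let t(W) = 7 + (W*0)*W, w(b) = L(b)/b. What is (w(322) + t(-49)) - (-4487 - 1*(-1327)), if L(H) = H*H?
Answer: 3489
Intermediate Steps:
L(H) = H²
w(b) = b (w(b) = b²/b = b)
t(W) = 7 (t(W) = 7 + 0*W = 7 + 0 = 7)
(w(322) + t(-49)) - (-4487 - 1*(-1327)) = (322 + 7) - (-4487 - 1*(-1327)) = 329 - (-4487 + 1327) = 329 - 1*(-3160) = 329 + 3160 = 3489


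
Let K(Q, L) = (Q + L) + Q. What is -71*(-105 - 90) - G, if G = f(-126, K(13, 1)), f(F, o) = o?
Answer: 13818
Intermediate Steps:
K(Q, L) = L + 2*Q (K(Q, L) = (L + Q) + Q = L + 2*Q)
G = 27 (G = 1 + 2*13 = 1 + 26 = 27)
-71*(-105 - 90) - G = -71*(-105 - 90) - 1*27 = -71*(-195) - 27 = 13845 - 27 = 13818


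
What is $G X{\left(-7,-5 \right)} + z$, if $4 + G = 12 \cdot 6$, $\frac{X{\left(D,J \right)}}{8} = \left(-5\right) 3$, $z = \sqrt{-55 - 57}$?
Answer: $-8160 + 4 i \sqrt{7} \approx -8160.0 + 10.583 i$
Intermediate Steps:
$z = 4 i \sqrt{7}$ ($z = \sqrt{-112} = 4 i \sqrt{7} \approx 10.583 i$)
$X{\left(D,J \right)} = -120$ ($X{\left(D,J \right)} = 8 \left(\left(-5\right) 3\right) = 8 \left(-15\right) = -120$)
$G = 68$ ($G = -4 + 12 \cdot 6 = -4 + 72 = 68$)
$G X{\left(-7,-5 \right)} + z = 68 \left(-120\right) + 4 i \sqrt{7} = -8160 + 4 i \sqrt{7}$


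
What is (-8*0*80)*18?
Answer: 0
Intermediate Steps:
(-8*0*80)*18 = (0*80)*18 = 0*18 = 0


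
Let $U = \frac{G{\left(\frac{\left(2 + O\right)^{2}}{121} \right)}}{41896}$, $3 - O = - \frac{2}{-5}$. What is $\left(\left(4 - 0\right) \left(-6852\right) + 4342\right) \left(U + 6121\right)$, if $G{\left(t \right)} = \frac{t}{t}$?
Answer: $- \frac{2957584994261}{20948} \approx -1.4119 \cdot 10^{8}$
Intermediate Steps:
$O = \frac{13}{5}$ ($O = 3 - - \frac{2}{-5} = 3 - \left(-2\right) \left(- \frac{1}{5}\right) = 3 - \frac{2}{5} = \frac{13}{5} \approx 2.6$)
$G{\left(t \right)} = 1$
$U = \frac{1}{41896}$ ($U = 1 \cdot \frac{1}{41896} = \frac{1}{41896} \approx 2.3869 \cdot 10^{-5}$)
$\left(\left(4 - 0\right) \left(-6852\right) + 4342\right) \left(U + 6121\right) = \left(\left(4 - 0\right) \left(-6852\right) + 4342\right) \left(\frac{1}{41896} + 6121\right) = \left(\left(4 + 0\right) \left(-6852\right) + 4342\right) \frac{256445417}{41896} = \left(4 \left(-6852\right) + 4342\right) \frac{256445417}{41896} = \left(-27408 + 4342\right) \frac{256445417}{41896} = \left(-23066\right) \frac{256445417}{41896} = - \frac{2957584994261}{20948}$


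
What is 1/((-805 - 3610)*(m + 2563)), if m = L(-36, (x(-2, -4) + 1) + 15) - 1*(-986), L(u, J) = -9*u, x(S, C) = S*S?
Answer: -1/17099295 ≈ -5.8482e-8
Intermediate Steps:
x(S, C) = S**2
m = 1310 (m = -9*(-36) - 1*(-986) = 324 + 986 = 1310)
1/((-805 - 3610)*(m + 2563)) = 1/((-805 - 3610)*(1310 + 2563)) = 1/(-4415*3873) = 1/(-17099295) = -1/17099295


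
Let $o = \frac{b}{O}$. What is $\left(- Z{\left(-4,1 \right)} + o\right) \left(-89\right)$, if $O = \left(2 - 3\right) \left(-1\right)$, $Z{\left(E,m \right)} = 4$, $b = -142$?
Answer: $12994$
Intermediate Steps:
$O = 1$ ($O = \left(-1\right) \left(-1\right) = 1$)
$o = -142$ ($o = - \frac{142}{1} = \left(-142\right) 1 = -142$)
$\left(- Z{\left(-4,1 \right)} + o\right) \left(-89\right) = \left(\left(-1\right) 4 - 142\right) \left(-89\right) = \left(-4 - 142\right) \left(-89\right) = \left(-146\right) \left(-89\right) = 12994$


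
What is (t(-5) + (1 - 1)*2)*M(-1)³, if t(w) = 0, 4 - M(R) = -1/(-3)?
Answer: 0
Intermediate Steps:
M(R) = 11/3 (M(R) = 4 - (-1)/(-3) = 4 - (-1)*(-1)/3 = 4 - 1*⅓ = 4 - ⅓ = 11/3)
(t(-5) + (1 - 1)*2)*M(-1)³ = (0 + (1 - 1)*2)*(11/3)³ = (0 + 0*2)*(1331/27) = (0 + 0)*(1331/27) = 0*(1331/27) = 0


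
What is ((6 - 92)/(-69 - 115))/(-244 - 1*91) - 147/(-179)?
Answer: 4522843/5516780 ≈ 0.81983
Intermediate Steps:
((6 - 92)/(-69 - 115))/(-244 - 1*91) - 147/(-179) = (-86/(-184))/(-244 - 91) - 147*(-1/179) = -86*(-1/184)/(-335) + 147/179 = (43/92)*(-1/335) + 147/179 = -43/30820 + 147/179 = 4522843/5516780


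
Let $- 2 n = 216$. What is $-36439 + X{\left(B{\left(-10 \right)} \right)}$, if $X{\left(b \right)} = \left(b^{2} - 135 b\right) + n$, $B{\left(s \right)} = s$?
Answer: $-35097$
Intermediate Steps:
$n = -108$ ($n = \left(- \frac{1}{2}\right) 216 = -108$)
$X{\left(b \right)} = -108 + b^{2} - 135 b$ ($X{\left(b \right)} = \left(b^{2} - 135 b\right) - 108 = -108 + b^{2} - 135 b$)
$-36439 + X{\left(B{\left(-10 \right)} \right)} = -36439 - \left(-1242 - 100\right) = -36439 + \left(-108 + 100 + 1350\right) = -36439 + 1342 = -35097$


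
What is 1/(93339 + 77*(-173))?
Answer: 1/80018 ≈ 1.2497e-5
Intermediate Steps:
1/(93339 + 77*(-173)) = 1/(93339 - 13321) = 1/80018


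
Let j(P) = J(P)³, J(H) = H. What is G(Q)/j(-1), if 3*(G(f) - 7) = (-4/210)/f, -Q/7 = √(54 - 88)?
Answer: -7 + I*√34/37485 ≈ -7.0 + 0.00015555*I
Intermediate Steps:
Q = -7*I*√34 (Q = -7*√(54 - 88) = -7*I*√34 ≈ -40.817*I)
j(P) = P³
G(f) = 7 - 2/(315*f) (G(f) = 7 + ((-4/210)/f)/3 = 7 + ((-4*1/210)/f)/3 = 7 + (-2/(105*f))/3 = 7 - 2/(315*f))
G(Q)/j(-1) = (7 - 2*I*√34/238/315)/((-1)³) = (7 - I*√34/37485)/(-1) = (7 - I*√34/37485)*(-1) = -7 + I*√34/37485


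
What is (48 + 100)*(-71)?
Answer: -10508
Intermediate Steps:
(48 + 100)*(-71) = 148*(-71) = -10508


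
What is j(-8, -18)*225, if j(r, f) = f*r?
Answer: 32400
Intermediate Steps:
j(-8, -18)*225 = -18*(-8)*225 = 144*225 = 32400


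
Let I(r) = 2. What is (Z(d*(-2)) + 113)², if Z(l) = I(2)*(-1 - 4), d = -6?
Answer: 10609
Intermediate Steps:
Z(l) = -10 (Z(l) = 2*(-1 - 4) = 2*(-5) = -10)
(Z(d*(-2)) + 113)² = (-10 + 113)² = 103² = 10609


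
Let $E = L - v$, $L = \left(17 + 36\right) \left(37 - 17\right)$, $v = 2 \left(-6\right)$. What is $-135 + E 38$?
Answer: $40601$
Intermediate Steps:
$v = -12$
$L = 1060$ ($L = 53 \cdot 20 = 1060$)
$E = 1072$ ($E = 1060 - -12 = 1060 + 12 = 1072$)
$-135 + E 38 = -135 + 1072 \cdot 38 = -135 + 40736 = 40601$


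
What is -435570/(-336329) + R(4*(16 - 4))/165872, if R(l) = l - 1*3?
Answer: 10323428835/7969651984 ≈ 1.2953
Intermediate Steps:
R(l) = -3 + l (R(l) = l - 3 = -3 + l)
-435570/(-336329) + R(4*(16 - 4))/165872 = -435570/(-336329) + (-3 + 4*(16 - 4))/165872 = -435570*(-1/336329) + (-3 + 4*12)*(1/165872) = 435570/336329 + (-3 + 48)*(1/165872) = 435570/336329 + 45*(1/165872) = 435570/336329 + 45/165872 = 10323428835/7969651984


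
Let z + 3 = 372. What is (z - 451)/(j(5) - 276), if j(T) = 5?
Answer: 82/271 ≈ 0.30258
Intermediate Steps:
z = 369 (z = -3 + 372 = 369)
(z - 451)/(j(5) - 276) = (369 - 451)/(5 - 276) = -82/(-271) = -82*(-1/271) = 82/271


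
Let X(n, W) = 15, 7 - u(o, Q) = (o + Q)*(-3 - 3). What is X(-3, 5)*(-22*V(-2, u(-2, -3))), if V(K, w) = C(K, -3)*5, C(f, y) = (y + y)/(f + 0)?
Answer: -4950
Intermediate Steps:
u(o, Q) = 7 + 6*Q + 6*o (u(o, Q) = 7 - (o + Q)*(-3 - 3) = 7 - (Q + o)*(-6) = 7 - (-6*Q - 6*o) = 7 + (6*Q + 6*o) = 7 + 6*Q + 6*o)
C(f, y) = 2*y/f (C(f, y) = (2*y)/f = 2*y/f)
V(K, w) = -30/K (V(K, w) = (2*(-3)/K)*5 = -6/K*5 = -30/K)
X(-3, 5)*(-22*V(-2, u(-2, -3))) = 15*(-(-660)/(-2)) = 15*(-(-660)*(-1)/2) = 15*(-22*15) = 15*(-330) = -4950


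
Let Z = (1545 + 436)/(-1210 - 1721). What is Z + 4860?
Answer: 14242679/2931 ≈ 4859.3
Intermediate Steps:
Z = -1981/2931 (Z = 1981/(-2931) = 1981*(-1/2931) = -1981/2931 ≈ -0.67588)
Z + 4860 = -1981/2931 + 4860 = 14242679/2931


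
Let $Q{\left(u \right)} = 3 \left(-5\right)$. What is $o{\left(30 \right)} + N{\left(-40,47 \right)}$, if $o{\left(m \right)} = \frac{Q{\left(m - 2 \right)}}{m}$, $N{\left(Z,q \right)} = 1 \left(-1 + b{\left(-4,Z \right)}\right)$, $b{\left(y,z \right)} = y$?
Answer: $- \frac{11}{2} \approx -5.5$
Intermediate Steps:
$Q{\left(u \right)} = -15$
$N{\left(Z,q \right)} = -5$ ($N{\left(Z,q \right)} = 1 \left(-1 - 4\right) = 1 \left(-5\right) = -5$)
$o{\left(m \right)} = - \frac{15}{m}$
$o{\left(30 \right)} + N{\left(-40,47 \right)} = - \frac{15}{30} - 5 = \left(-15\right) \frac{1}{30} - 5 = - \frac{1}{2} - 5 = - \frac{11}{2}$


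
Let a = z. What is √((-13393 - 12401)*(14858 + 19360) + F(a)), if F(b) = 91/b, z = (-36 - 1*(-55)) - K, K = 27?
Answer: I*√14121905654/4 ≈ 29709.0*I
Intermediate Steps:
z = -8 (z = (-36 - 1*(-55)) - 1*27 = (-36 + 55) - 27 = 19 - 27 = -8)
a = -8
√((-13393 - 12401)*(14858 + 19360) + F(a)) = √((-13393 - 12401)*(14858 + 19360) + 91/(-8)) = √(-25794*34218 + 91*(-⅛)) = √(-882619092 - 91/8) = √(-7060952827/8) = I*√14121905654/4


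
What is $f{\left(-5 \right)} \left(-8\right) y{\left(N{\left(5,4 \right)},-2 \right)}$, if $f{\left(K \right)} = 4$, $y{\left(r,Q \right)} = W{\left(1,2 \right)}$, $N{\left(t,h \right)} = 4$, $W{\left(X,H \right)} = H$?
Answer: $-64$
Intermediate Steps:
$y{\left(r,Q \right)} = 2$
$f{\left(-5 \right)} \left(-8\right) y{\left(N{\left(5,4 \right)},-2 \right)} = 4 \left(-8\right) 2 = \left(-32\right) 2 = -64$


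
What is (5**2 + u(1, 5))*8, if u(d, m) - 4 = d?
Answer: 240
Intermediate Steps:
u(d, m) = 4 + d
(5**2 + u(1, 5))*8 = (5**2 + (4 + 1))*8 = (25 + 5)*8 = 30*8 = 240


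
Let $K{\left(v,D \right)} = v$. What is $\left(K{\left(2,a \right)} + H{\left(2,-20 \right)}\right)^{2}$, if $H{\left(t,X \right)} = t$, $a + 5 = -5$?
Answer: $16$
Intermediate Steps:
$a = -10$ ($a = -5 - 5 = -10$)
$\left(K{\left(2,a \right)} + H{\left(2,-20 \right)}\right)^{2} = \left(2 + 2\right)^{2} = 4^{2} = 16$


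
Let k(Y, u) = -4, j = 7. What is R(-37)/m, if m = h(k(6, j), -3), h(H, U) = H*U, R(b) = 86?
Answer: 43/6 ≈ 7.1667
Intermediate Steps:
m = 12 (m = -4*(-3) = 12)
R(-37)/m = 86/12 = 86*(1/12) = 43/6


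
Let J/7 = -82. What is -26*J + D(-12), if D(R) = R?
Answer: 14912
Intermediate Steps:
J = -574 (J = 7*(-82) = -574)
-26*J + D(-12) = -26*(-574) - 12 = 14924 - 12 = 14912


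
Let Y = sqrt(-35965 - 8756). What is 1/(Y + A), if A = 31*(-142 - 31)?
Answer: -5363/28806490 - 3*I*sqrt(4969)/28806490 ≈ -0.00018617 - 7.3412e-6*I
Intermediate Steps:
A = -5363 (A = 31*(-173) = -5363)
Y = 3*I*sqrt(4969) (Y = sqrt(-44721) = 3*I*sqrt(4969) ≈ 211.47*I)
1/(Y + A) = 1/(3*I*sqrt(4969) - 5363) = 1/(-5363 + 3*I*sqrt(4969))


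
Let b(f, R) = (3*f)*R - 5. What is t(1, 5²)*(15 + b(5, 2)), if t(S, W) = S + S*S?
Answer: 80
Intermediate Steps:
b(f, R) = -5 + 3*R*f (b(f, R) = 3*R*f - 5 = -5 + 3*R*f)
t(S, W) = S + S²
t(1, 5²)*(15 + b(5, 2)) = (1*(1 + 1))*(15 + (-5 + 3*2*5)) = (1*2)*(15 + (-5 + 30)) = 2*(15 + 25) = 2*40 = 80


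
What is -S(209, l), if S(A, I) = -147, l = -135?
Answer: 147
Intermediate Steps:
-S(209, l) = -1*(-147) = 147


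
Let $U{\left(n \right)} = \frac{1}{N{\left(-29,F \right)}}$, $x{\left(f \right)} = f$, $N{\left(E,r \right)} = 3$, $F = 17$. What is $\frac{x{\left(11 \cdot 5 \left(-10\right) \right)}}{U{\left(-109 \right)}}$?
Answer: $-1650$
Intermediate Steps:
$U{\left(n \right)} = \frac{1}{3}$
$\frac{x{\left(11 \cdot 5 \left(-10\right) \right)}}{U{\left(-109 \right)}} = 11 \cdot 5 \left(-10\right) \frac{1}{\frac{1}{3}} = 55 \left(-10\right) 3 = \left(-550\right) 3 = -1650$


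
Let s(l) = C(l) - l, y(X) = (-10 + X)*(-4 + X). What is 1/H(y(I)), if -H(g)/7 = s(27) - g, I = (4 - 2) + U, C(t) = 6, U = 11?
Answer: 1/336 ≈ 0.0029762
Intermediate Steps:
I = 13 (I = (4 - 2) + 11 = 2 + 11 = 13)
s(l) = 6 - l
H(g) = 147 + 7*g (H(g) = -7*((6 - 1*27) - g) = -7*((6 - 27) - g) = -7*(-21 - g) = 147 + 7*g)
1/H(y(I)) = 1/(147 + 7*(40 + 13² - 14*13)) = 1/(147 + 7*(40 + 169 - 182)) = 1/(147 + 7*27) = 1/(147 + 189) = 1/336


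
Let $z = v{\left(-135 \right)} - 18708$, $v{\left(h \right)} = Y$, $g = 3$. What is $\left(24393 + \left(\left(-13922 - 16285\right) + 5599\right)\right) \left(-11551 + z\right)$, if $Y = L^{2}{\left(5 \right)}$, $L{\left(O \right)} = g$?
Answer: $6503750$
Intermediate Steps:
$L{\left(O \right)} = 3$
$Y = 9$ ($Y = 3^{2} = 9$)
$v{\left(h \right)} = 9$
$z = -18699$ ($z = 9 - 18708 = -18699$)
$\left(24393 + \left(\left(-13922 - 16285\right) + 5599\right)\right) \left(-11551 + z\right) = \left(24393 + \left(\left(-13922 - 16285\right) + 5599\right)\right) \left(-11551 - 18699\right) = \left(24393 + \left(-30207 + 5599\right)\right) \left(-30250\right) = \left(24393 - 24608\right) \left(-30250\right) = \left(-215\right) \left(-30250\right) = 6503750$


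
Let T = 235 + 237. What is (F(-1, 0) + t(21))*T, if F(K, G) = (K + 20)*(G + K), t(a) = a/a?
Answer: -8496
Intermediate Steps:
t(a) = 1
F(K, G) = (20 + K)*(G + K)
T = 472
(F(-1, 0) + t(21))*T = (((-1)² + 20*0 + 20*(-1) + 0*(-1)) + 1)*472 = ((1 + 0 - 20 + 0) + 1)*472 = (-19 + 1)*472 = -18*472 = -8496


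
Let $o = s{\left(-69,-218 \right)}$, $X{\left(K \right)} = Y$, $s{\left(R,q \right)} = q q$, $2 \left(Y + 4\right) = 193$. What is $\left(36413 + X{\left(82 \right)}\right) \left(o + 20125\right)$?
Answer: $\frac{4939121139}{2} \approx 2.4696 \cdot 10^{9}$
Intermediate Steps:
$Y = \frac{185}{2}$ ($Y = -4 + \frac{1}{2} \cdot 193 = -4 + \frac{193}{2} = \frac{185}{2} \approx 92.5$)
$s{\left(R,q \right)} = q^{2}$
$X{\left(K \right)} = \frac{185}{2}$
$o = 47524$ ($o = \left(-218\right)^{2} = 47524$)
$\left(36413 + X{\left(82 \right)}\right) \left(o + 20125\right) = \left(36413 + \frac{185}{2}\right) \left(47524 + 20125\right) = \frac{73011}{2} \cdot 67649 = \frac{4939121139}{2}$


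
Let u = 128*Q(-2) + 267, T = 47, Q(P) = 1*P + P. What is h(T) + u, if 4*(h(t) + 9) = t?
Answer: -969/4 ≈ -242.25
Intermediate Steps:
Q(P) = 2*P (Q(P) = P + P = 2*P)
h(t) = -9 + t/4
u = -245 (u = 128*(2*(-2)) + 267 = 128*(-4) + 267 = -512 + 267 = -245)
h(T) + u = (-9 + (1/4)*47) - 245 = (-9 + 47/4) - 245 = 11/4 - 245 = -969/4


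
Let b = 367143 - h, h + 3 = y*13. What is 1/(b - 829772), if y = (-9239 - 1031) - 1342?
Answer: -1/311670 ≈ -3.2085e-6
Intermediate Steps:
y = -11612 (y = -10270 - 1342 = -11612)
h = -150959 (h = -3 - 11612*13 = -3 - 150956 = -150959)
b = 518102 (b = 367143 - 1*(-150959) = 367143 + 150959 = 518102)
1/(b - 829772) = 1/(518102 - 829772) = 1/(-311670) = -1/311670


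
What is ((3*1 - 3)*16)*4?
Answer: 0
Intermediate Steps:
((3*1 - 3)*16)*4 = ((3 - 3)*16)*4 = (0*16)*4 = 0*4 = 0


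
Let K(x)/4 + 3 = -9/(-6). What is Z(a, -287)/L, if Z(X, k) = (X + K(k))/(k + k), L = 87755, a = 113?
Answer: -107/50371370 ≈ -2.1242e-6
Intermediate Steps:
K(x) = -6 (K(x) = -12 + 4*(-9/(-6)) = -12 + 4*(-9*(-⅙)) = -12 + 4*(3/2) = -12 + 6 = -6)
Z(X, k) = (-6 + X)/(2*k) (Z(X, k) = (X - 6)/(k + k) = (-6 + X)/((2*k)) = (-6 + X)*(1/(2*k)) = (-6 + X)/(2*k))
Z(a, -287)/L = ((½)*(-6 + 113)/(-287))/87755 = ((½)*(-1/287)*107)*(1/87755) = -107/574*1/87755 = -107/50371370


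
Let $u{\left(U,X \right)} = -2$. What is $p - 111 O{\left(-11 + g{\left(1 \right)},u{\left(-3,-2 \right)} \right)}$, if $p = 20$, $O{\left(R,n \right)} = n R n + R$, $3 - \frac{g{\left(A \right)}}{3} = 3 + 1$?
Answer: $7790$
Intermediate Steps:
$g{\left(A \right)} = -3$ ($g{\left(A \right)} = 9 - 3 \left(3 + 1\right) = 9 - 12 = -3$)
$O{\left(R,n \right)} = R + R n^{2}$ ($O{\left(R,n \right)} = R n n + R = R n^{2} + R = R + R n^{2}$)
$p - 111 O{\left(-11 + g{\left(1 \right)},u{\left(-3,-2 \right)} \right)} = 20 - 111 \left(-11 - 3\right) \left(1 + \left(-2\right)^{2}\right) = 20 - 111 \left(- 14 \left(1 + 4\right)\right) = 20 - 111 \left(\left(-14\right) 5\right) = 20 - -7770 = 20 + 7770 = 7790$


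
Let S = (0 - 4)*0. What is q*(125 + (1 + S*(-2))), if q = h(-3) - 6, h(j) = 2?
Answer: -504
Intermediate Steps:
S = 0 (S = -4*0 = 0)
q = -4 (q = 2 - 6 = -4)
q*(125 + (1 + S*(-2))) = -4*(125 + (1 + 0*(-2))) = -4*(125 + (1 + 0)) = -4*(125 + 1) = -4*126 = -504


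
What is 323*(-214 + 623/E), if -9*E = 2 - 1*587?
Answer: -4291701/65 ≈ -66026.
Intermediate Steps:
E = 65 (E = -(2 - 1*587)/9 = -(2 - 587)/9 = -⅑*(-585) = 65)
323*(-214 + 623/E) = 323*(-214 + 623/65) = 323*(-13287/65) = -4291701/65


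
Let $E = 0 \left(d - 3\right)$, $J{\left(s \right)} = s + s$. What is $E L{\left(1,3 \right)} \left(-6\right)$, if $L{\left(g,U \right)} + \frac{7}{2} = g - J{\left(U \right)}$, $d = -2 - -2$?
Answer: $0$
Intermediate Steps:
$J{\left(s \right)} = 2 s$
$d = 0$ ($d = -2 + 2 = 0$)
$L{\left(g,U \right)} = - \frac{7}{2} + g - 2 U$ ($L{\left(g,U \right)} = - \frac{7}{2} + \left(g - 2 U\right) = - \frac{7}{2} - \left(- g + 2 U\right) = - \frac{7}{2} + g - 2 U$)
$E = 0$ ($E = 0 \left(0 - 3\right) = 0 \left(-3\right) = 0$)
$E L{\left(1,3 \right)} \left(-6\right) = 0 \left(- \frac{7}{2} + 1 - 6\right) \left(-6\right) = 0 \left(- \frac{17}{2}\right) \left(-6\right) = 0 \left(-6\right) = 0$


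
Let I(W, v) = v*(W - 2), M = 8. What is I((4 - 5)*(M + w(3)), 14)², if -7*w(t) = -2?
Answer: 20736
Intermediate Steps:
w(t) = 2/7 (w(t) = -⅐*(-2) = 2/7)
I(W, v) = v*(-2 + W)
I((4 - 5)*(M + w(3)), 14)² = (14*(-2 + (4 - 5)*(8 + 2/7)))² = (14*(-2 - 1*58/7))² = (14*(-2 - 58/7))² = (14*(-72/7))² = (-144)² = 20736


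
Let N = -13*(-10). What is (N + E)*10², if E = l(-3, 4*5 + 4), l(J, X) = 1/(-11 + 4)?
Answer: 90900/7 ≈ 12986.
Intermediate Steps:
l(J, X) = -⅐ (l(J, X) = 1/(-7) = -⅐)
E = -⅐ ≈ -0.14286
N = 130
(N + E)*10² = (130 - ⅐)*10² = (909/7)*100 = 90900/7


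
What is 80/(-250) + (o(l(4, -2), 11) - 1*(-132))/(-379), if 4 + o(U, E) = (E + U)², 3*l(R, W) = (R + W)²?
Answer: -90313/85275 ≈ -1.0591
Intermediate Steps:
l(R, W) = (R + W)²/3
o(U, E) = -4 + (E + U)²
80/(-250) + (o(l(4, -2), 11) - 1*(-132))/(-379) = 80/(-250) + ((-4 + (11 + (4 - 2)²/3)²) - 1*(-132))/(-379) = 80*(-1/250) + ((-4 + (11 + (⅓)*2²)²) + 132)*(-1/379) = -8/25 + ((-4 + (11 + (⅓)*4)²) + 132)*(-1/379) = -8/25 + ((-4 + (11 + 4/3)²) + 132)*(-1/379) = -8/25 + ((-4 + (37/3)²) + 132)*(-1/379) = -8/25 + ((-4 + 1369/9) + 132)*(-1/379) = -8/25 + (1333/9 + 132)*(-1/379) = -8/25 + (2521/9)*(-1/379) = -8/25 - 2521/3411 = -90313/85275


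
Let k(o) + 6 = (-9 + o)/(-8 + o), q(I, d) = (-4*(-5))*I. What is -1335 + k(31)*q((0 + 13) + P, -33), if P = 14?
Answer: -93345/23 ≈ -4058.5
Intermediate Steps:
q(I, d) = 20*I
k(o) = -6 + (-9 + o)/(-8 + o)
-1335 + k(31)*q((0 + 13) + P, -33) = -1335 + ((39 - 5*31)/(-8 + 31))*(20*((0 + 13) + 14)) = -1335 + ((39 - 155)/23)*(20*(13 + 14)) = -1335 + ((1/23)*(-116))*(20*27) = -1335 - 116/23*540 = -1335 - 62640/23 = -93345/23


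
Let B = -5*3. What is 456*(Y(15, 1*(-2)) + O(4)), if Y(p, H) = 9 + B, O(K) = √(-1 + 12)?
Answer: -2736 + 456*√11 ≈ -1223.6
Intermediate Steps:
B = -15
O(K) = √11
Y(p, H) = -6 (Y(p, H) = 9 - 15 = -6)
456*(Y(15, 1*(-2)) + O(4)) = 456*(-6 + √11) = -2736 + 456*√11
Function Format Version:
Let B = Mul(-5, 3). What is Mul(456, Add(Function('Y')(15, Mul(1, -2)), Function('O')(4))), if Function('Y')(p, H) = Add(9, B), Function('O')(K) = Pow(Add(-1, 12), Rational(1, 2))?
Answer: Add(-2736, Mul(456, Pow(11, Rational(1, 2)))) ≈ -1223.6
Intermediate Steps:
B = -15
Function('O')(K) = Pow(11, Rational(1, 2))
Function('Y')(p, H) = -6 (Function('Y')(p, H) = Add(9, -15) = -6)
Mul(456, Add(Function('Y')(15, Mul(1, -2)), Function('O')(4))) = Mul(456, Add(-6, Pow(11, Rational(1, 2)))) = Add(-2736, Mul(456, Pow(11, Rational(1, 2))))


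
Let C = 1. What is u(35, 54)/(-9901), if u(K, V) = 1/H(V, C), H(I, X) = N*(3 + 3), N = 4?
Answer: -1/237624 ≈ -4.2083e-6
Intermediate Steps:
H(I, X) = 24 (H(I, X) = 4*(3 + 3) = 4*6 = 24)
u(K, V) = 1/24
u(35, 54)/(-9901) = (1/24)/(-9901) = (1/24)*(-1/9901) = -1/237624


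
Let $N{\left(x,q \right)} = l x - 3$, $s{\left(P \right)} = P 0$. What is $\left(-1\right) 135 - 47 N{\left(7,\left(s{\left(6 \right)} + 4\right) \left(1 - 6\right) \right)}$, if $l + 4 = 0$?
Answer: $1322$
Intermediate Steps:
$l = -4$ ($l = -4 + 0 = -4$)
$s{\left(P \right)} = 0$
$N{\left(x,q \right)} = -3 - 4 x$ ($N{\left(x,q \right)} = - 4 x - 3 = -3 - 4 x$)
$\left(-1\right) 135 - 47 N{\left(7,\left(s{\left(6 \right)} + 4\right) \left(1 - 6\right) \right)} = \left(-1\right) 135 - 47 \left(-3 - 28\right) = -135 - 47 \left(-3 - 28\right) = -135 - -1457 = -135 + 1457 = 1322$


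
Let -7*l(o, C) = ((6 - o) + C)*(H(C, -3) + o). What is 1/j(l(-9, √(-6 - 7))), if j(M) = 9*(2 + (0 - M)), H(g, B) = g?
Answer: -67/11844 - I*√13/3948 ≈ -0.0056569 - 0.00091326*I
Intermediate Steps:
l(o, C) = -(C + o)*(6 + C - o)/7 (l(o, C) = -((6 - o) + C)*(C + o)/7 = -(6 + C - o)*(C + o)/7 = -(C + o)*(6 + C - o)/7)
j(M) = 18 - 9*M (j(M) = 9*(2 - M) = 18 - 9*M)
1/j(l(-9, √(-6 - 7))) = 1/(18 - 9*(-6*√(-6 - 7)/7 - 6/7*(-9) - (√(-6 - 7))²/7 + (⅐)*(-9)²)) = 1/(18 - 9*(-6*I*√13/7 + 54/7 - (√(-13))²/7 + (⅐)*81)) = 1/(18 - 9*(-6*I*√13/7 + 54/7 - (I*√13)²/7 + 81/7)) = 1/(18 - 9*(-6*I*√13/7 + 54/7 - ⅐*(-13) + 81/7)) = 1/(18 - 9*(-6*I*√13/7 + 54/7 + 13/7 + 81/7)) = 1/(18 - 9*(148/7 - 6*I*√13/7)) = 1/(18 + (-1332/7 + 54*I*√13/7)) = 1/(-1206/7 + 54*I*√13/7)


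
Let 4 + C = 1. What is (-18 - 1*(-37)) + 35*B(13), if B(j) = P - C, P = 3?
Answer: 229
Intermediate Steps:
C = -3 (C = -4 + 1 = -3)
B(j) = 6 (B(j) = 3 - 1*(-3) = 3 + 3 = 6)
(-18 - 1*(-37)) + 35*B(13) = (-18 - 1*(-37)) + 35*6 = (-18 + 37) + 210 = 19 + 210 = 229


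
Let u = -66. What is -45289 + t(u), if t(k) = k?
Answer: -45355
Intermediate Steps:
-45289 + t(u) = -45289 - 66 = -45355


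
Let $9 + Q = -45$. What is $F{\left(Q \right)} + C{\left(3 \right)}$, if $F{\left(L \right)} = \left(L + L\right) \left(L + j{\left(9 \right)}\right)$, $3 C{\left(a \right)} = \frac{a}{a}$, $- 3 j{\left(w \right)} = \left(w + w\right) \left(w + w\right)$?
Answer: $\frac{52489}{3} \approx 17496.0$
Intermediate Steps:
$j{\left(w \right)} = - \frac{4 w^{2}}{3}$ ($j{\left(w \right)} = - \frac{\left(w + w\right) \left(w + w\right)}{3} = - \frac{2 w 2 w}{3} = - \frac{4 w^{2}}{3}$)
$C{\left(a \right)} = \frac{1}{3}$ ($C{\left(a \right)} = \frac{a \frac{1}{a}}{3} = \frac{1}{3} \cdot 1 = \frac{1}{3}$)
$Q = -54$ ($Q = -9 - 45 = -54$)
$F{\left(L \right)} = 2 L \left(-108 + L\right)$ ($F{\left(L \right)} = \left(L + L\right) \left(L - \frac{4 \cdot 9^{2}}{3}\right) = 2 L \left(L - 108\right) = 2 L \left(-108 + L\right)$)
$F{\left(Q \right)} + C{\left(3 \right)} = 2 \left(-54\right) \left(-108 - 54\right) + \frac{1}{3} = 2 \left(-54\right) \left(-162\right) + \frac{1}{3} = 17496 + \frac{1}{3} = \frac{52489}{3}$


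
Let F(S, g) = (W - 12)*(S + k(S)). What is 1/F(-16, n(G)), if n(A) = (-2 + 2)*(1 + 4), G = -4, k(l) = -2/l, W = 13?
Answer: -8/127 ≈ -0.062992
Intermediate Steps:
n(A) = 0 (n(A) = 0*5 = 0)
F(S, g) = S - 2/S (F(S, g) = (13 - 12)*(S - 2/S) = 1*(S - 2/S) = S - 2/S)
1/F(-16, n(G)) = 1/(-16 - 2/(-16)) = 1/(-16 - 2*(-1/16)) = 1/(-16 + 1/8) = 1/(-127/8) = -8/127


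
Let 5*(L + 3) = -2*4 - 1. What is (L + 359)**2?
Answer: 3136441/25 ≈ 1.2546e+5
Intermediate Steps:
L = -24/5 (L = -3 + (-2*4 - 1)/5 = -3 + (-8 - 1)/5 = -3 + (1/5)*(-9) = -3 - 9/5 = -24/5 ≈ -4.8000)
(L + 359)**2 = (-24/5 + 359)**2 = (1771/5)**2 = 3136441/25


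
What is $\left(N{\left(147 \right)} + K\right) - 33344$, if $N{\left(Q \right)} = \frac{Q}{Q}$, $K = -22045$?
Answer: $-55388$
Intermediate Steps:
$N{\left(Q \right)} = 1$
$\left(N{\left(147 \right)} + K\right) - 33344 = \left(1 - 22045\right) - 33344 = -22044 - 33344 = -55388$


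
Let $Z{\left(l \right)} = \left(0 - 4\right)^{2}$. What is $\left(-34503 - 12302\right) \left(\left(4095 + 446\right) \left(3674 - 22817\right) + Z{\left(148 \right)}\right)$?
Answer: $4068681281335$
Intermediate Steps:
$Z{\left(l \right)} = 16$ ($Z{\left(l \right)} = \left(-4\right)^{2} = 16$)
$\left(-34503 - 12302\right) \left(\left(4095 + 446\right) \left(3674 - 22817\right) + Z{\left(148 \right)}\right) = \left(-34503 - 12302\right) \left(\left(4095 + 446\right) \left(3674 - 22817\right) + 16\right) = - 46805 \left(4541 \left(-19143\right) + 16\right) = - 46805 \left(-86928363 + 16\right) = \left(-46805\right) \left(-86928347\right) = 4068681281335$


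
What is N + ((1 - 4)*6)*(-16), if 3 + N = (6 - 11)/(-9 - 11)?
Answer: 1141/4 ≈ 285.25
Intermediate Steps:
N = -11/4 (N = -3 + (6 - 11)/(-9 - 11) = -3 - 5/(-20) = -3 - 5*(-1/20) = -3 + 1/4 = -11/4 ≈ -2.7500)
N + ((1 - 4)*6)*(-16) = -11/4 + ((1 - 4)*6)*(-16) = -11/4 - 3*6*(-16) = -11/4 - 18*(-16) = -11/4 + 288 = 1141/4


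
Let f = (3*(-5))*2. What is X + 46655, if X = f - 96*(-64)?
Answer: 52769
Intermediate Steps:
f = -30 (f = -15*2 = -30)
X = 6114 (X = -30 - 96*(-64) = -30 + 6144 = 6114)
X + 46655 = 6114 + 46655 = 52769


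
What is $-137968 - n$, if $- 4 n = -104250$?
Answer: $- \frac{328061}{2} \approx -1.6403 \cdot 10^{5}$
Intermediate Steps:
$n = \frac{52125}{2}$ ($n = \left(- \frac{1}{4}\right) \left(-104250\right) = \frac{52125}{2} \approx 26063.0$)
$-137968 - n = -137968 - \frac{52125}{2} = - \frac{328061}{2}$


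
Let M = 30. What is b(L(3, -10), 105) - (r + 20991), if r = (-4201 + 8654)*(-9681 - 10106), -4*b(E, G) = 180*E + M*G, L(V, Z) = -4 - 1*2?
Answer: 176180005/2 ≈ 8.8090e+7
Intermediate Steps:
L(V, Z) = -6 (L(V, Z) = -4 - 2 = -6)
b(E, G) = -45*E - 15*G/2 (b(E, G) = -(180*E + 30*G)/4 = -(30*G + 180*E)/4 = -45*E - 15*G/2)
r = -88111511 (r = 4453*(-19787) = -88111511)
b(L(3, -10), 105) - (r + 20991) = (-45*(-6) - 15/2*105) - (-88111511 + 20991) = (270 - 1575/2) - 1*(-88090520) = -1035/2 + 88090520 = 176180005/2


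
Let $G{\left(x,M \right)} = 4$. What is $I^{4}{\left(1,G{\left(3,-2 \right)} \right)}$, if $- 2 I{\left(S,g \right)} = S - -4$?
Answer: $\frac{625}{16} \approx 39.063$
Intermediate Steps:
$I{\left(S,g \right)} = -2 - \frac{S}{2}$ ($I{\left(S,g \right)} = - \frac{S - -4}{2} = - \frac{S + 4}{2} = - \frac{4 + S}{2} = -2 - \frac{S}{2}$)
$I^{4}{\left(1,G{\left(3,-2 \right)} \right)} = \left(-2 - \frac{1}{2}\right)^{4} = \left(- \frac{5}{2}\right)^{4} = \frac{625}{16}$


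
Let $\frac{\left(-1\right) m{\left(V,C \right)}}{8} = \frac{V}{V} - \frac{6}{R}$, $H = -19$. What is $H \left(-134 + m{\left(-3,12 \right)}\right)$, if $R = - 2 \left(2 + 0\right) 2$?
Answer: $2812$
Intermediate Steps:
$R = -8$ ($R = \left(-2\right) 2 \cdot 2 = \left(-4\right) 2 = -8$)
$m{\left(V,C \right)} = -14$ ($m{\left(V,C \right)} = - 8 \left(\frac{V}{V} - \frac{6}{-8}\right) = - 8 \left(1 - - \frac{3}{4}\right) = - 8 \left(1 + \frac{3}{4}\right) = \left(-8\right) \frac{7}{4} = -14$)
$H \left(-134 + m{\left(-3,12 \right)}\right) = - 19 \left(-134 - 14\right) = \left(-19\right) \left(-148\right) = 2812$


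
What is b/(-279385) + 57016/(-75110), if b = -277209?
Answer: 489175283/2098460735 ≈ 0.23311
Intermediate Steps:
b/(-279385) + 57016/(-75110) = -277209/(-279385) + 57016/(-75110) = -277209*(-1/279385) + 57016*(-1/75110) = 277209/279385 - 28508/37555 = 489175283/2098460735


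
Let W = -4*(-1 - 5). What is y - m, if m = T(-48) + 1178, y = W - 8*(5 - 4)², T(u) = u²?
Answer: -3466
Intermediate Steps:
W = 24 (W = -4*(-6) = 24)
y = 16 (y = 24 - 8*(5 - 4)² = 24 - 8*1² = 24 - 8*1 = 24 - 8 = 16)
m = 3482 (m = (-48)² + 1178 = 2304 + 1178 = 3482)
y - m = 16 - 1*3482 = 16 - 3482 = -3466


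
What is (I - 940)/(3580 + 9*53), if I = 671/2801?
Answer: -2632269/11363657 ≈ -0.23164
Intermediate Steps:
I = 671/2801 (I = 671*(1/2801) = 671/2801 ≈ 0.23956)
(I - 940)/(3580 + 9*53) = (671/2801 - 940)/(3580 + 9*53) = -2632269/(2801*(3580 + 477)) = -2632269/2801/4057 = -2632269/2801*1/4057 = -2632269/11363657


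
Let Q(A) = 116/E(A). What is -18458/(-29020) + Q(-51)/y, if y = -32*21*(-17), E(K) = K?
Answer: 671919217/1056734280 ≈ 0.63585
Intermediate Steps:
y = 11424 (y = -672*(-17) = 11424)
Q(A) = 116/A
-18458/(-29020) + Q(-51)/y = -18458/(-29020) + (116/(-51))/11424 = -18458*(-1/29020) + (116*(-1/51))*(1/11424) = 9229/14510 - 116/51*1/11424 = 9229/14510 - 29/145656 = 671919217/1056734280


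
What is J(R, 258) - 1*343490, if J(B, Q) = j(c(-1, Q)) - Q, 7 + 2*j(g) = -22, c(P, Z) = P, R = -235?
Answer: -687525/2 ≈ -3.4376e+5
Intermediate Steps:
j(g) = -29/2 (j(g) = -7/2 + (½)*(-22) = -7/2 - 11 = -29/2)
J(B, Q) = -29/2 - Q
J(R, 258) - 1*343490 = (-29/2 - 1*258) - 1*343490 = (-29/2 - 258) - 343490 = -545/2 - 343490 = -687525/2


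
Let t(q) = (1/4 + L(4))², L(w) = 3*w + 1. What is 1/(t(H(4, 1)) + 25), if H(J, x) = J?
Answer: 16/3209 ≈ 0.0049860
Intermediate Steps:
L(w) = 1 + 3*w
t(q) = 2809/16 (t(q) = (1/4 + (1 + 3*4))² = (1*(¼) + (1 + 12))² = (¼ + 13)² = (53/4)² = 2809/16)
1/(t(H(4, 1)) + 25) = 1/(2809/16 + 25) = 1/(3209/16) = 16/3209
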